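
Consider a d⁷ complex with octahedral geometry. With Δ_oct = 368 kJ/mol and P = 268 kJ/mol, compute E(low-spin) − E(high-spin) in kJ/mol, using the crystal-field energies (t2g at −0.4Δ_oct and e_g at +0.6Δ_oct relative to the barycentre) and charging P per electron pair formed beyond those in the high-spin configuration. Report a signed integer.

-100

High-spin d⁷ fills as t2g^5 e_g^2 with CFSE 5(−0.4) + 2(+0.6) = -0.8Δ_oct = -294 kJ/mol.
Low-spin t2g^6 e_g^1 gives -1.8Δ_oct = -662 kJ/mol, but forming 1 extra pair costs 1P = 268 kJ/mol, so E(LS) = -662 + 268 = -394 kJ/mol.
The difference is -394 − (-294) = -100 kJ/mol, so low-spin lies lower.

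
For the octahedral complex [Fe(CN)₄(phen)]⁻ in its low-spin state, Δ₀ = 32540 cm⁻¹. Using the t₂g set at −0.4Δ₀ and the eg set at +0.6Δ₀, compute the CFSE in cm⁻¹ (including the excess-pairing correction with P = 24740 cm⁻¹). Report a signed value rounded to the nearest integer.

Ligand charges: 4×(-1) from CN⁻ and 1×(+0) from phen sum to -4; with overall charge -1, Fe is +3.
Group 8 minus oxidation state +3 gives a d⁵ configuration for Fe³⁺.
Configuration: t₂g⁵ eg⁰.
The orbital stabilization is -2.0Δ₀ = -2.0 × 32540 = -65080 cm⁻¹.
Relative to high-spin t₂g³ eg² (0 paired), the low-spin configuration has 2 additional pairs, contributing +2 × 24740 = +49480 cm⁻¹.
Net CFSE = -65080 + 49480 = -15600 cm⁻¹.

-15600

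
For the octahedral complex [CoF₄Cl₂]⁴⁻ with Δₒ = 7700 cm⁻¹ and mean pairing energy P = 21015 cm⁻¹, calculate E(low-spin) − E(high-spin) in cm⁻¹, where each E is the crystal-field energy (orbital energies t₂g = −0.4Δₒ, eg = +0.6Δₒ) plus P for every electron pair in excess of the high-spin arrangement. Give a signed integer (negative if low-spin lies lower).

Ligand charges: 4×(-1) from F⁻ and 2×(-1) from Cl⁻ sum to -6; with overall charge -4, Co is +2.
Group 9 minus oxidation state +2 gives a d⁷ configuration for Co²⁺.
In the high-spin limit (t₂g⁵ eg²) the orbital term is -0.8Δₒ = -6160 cm⁻¹, with no excess pairing.
For low-spin the configuration is t₂g⁶ eg¹: orbital energy -1.8 × 7700 = -13860 cm⁻¹, and 1 additional pair relative to high-spin adds 21015 cm⁻¹, giving 7155 cm⁻¹.
E(LS) − E(HS) = 7155 − (-6160) = 13315 cm⁻¹.

13315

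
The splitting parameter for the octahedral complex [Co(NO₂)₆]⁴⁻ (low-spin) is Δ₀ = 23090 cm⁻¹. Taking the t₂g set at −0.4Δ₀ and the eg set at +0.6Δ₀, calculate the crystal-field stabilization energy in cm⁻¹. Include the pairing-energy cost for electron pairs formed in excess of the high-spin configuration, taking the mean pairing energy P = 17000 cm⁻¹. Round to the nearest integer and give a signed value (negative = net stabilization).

-24562

Each NO₂⁻ contributes -1; 6 × (-1) = -6. With overall charge -4, Co is in the +2 oxidation state.
Group 9 minus oxidation state +2 gives a d⁷ configuration for Co²⁺.
The d⁷ electrons fill as t₂g⁶ eg¹.
Orbital CFSE = 6(-0.4) + 1(0.6) = -1.8Δ₀ = -1.8 × 23090 = -41562 cm⁻¹.
High-spin d⁷ would be t₂g⁵ eg² with 2 pairs; low-spin has 3, so 1 excess pair costs +1P = +17000 cm⁻¹.
Net CFSE = -41562 + 17000 = -24562 cm⁻¹.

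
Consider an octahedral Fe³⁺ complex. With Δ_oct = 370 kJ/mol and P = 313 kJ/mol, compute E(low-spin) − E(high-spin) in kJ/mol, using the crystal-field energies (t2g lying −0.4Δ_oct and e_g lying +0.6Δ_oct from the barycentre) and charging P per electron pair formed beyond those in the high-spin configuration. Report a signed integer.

-114

Fe is in group 8, so Fe³⁺ is d⁵ (8 − 3 = 5).
High-spin d⁵ fills as t2g^3 e_g^2 with CFSE 3(−0.4) + 2(+0.6) = 0.0Δ_oct = 0 kJ/mol.
Low-spin: t2g^5 e_g^0, orbital CFSE = -2.0Δ_oct = -740 kJ/mol; plus 2 excess pairs × P = +626 kJ/mol; total -114 kJ/mol.
E(LS) − E(HS) = -114 − (0) = -114 kJ/mol.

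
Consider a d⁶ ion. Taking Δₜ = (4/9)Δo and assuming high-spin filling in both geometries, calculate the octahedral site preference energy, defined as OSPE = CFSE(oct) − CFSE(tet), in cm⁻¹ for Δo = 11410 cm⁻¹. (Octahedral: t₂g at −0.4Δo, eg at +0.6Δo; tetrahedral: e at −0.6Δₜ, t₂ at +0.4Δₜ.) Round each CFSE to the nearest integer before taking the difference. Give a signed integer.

-1521

In an octahedral site d⁶ (HS) is t₂g⁴ eg², giving CFSE(oct) = -0.4Δo = -4564 cm⁻¹.
Tetrahedral: e³ t₂³, CFSE = 3(−0.6) + 3(+0.4) = -0.6Δₜ = -0.6 × (4/9) × 11410 = -3043 cm⁻¹.
Subtracting, OSPE = -4564 − (-3043) = -1521 cm⁻¹.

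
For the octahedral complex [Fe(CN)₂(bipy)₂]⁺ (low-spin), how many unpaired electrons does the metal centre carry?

Ligand charges: 2×(-1) from CN⁻ and 2×(+0) from bipy sum to -2; with overall charge +1, Fe is +3.
Group 8 minus oxidation state +3 gives a d⁵ configuration for Fe³⁺.
Configuration: t₂g⁵ eg⁰, giving 1 unpaired electron.

1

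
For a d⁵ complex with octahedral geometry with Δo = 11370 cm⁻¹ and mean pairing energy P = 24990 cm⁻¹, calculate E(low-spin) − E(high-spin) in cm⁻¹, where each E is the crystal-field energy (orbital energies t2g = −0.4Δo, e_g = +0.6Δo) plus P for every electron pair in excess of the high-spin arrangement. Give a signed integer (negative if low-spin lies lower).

27240

In the high-spin limit (t2g^3 e_g^2) the orbital term is 0.0Δo = 0 cm⁻¹, with no excess pairing.
Low-spin: t2g^5 e_g^0, orbital CFSE = -2.0Δo = -22740 cm⁻¹; plus 2 excess pairs × P = +49980 cm⁻¹; total 27240 cm⁻¹.
E(LS) − E(HS) = 27240 − (0) = 27240 cm⁻¹.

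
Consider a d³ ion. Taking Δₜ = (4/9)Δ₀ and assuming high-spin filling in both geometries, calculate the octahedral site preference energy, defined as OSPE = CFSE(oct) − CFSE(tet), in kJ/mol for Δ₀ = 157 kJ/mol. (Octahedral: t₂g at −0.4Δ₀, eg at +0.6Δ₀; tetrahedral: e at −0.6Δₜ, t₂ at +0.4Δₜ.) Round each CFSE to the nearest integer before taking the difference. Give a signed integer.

Octahedral (high-spin): t2g^3 e_g^0, CFSE = 3(−0.4) + 0(+0.6) = -1.2Δ₀ = -1.2 × 157 = -188 kJ/mol.
Tetrahedral e^2 t2^1 gives -0.8Δₜ = -0.8 × (4/9) × 157 = -56 kJ/mol.
Subtracting, OSPE = -188 − (-56) = -132 kJ/mol.

-132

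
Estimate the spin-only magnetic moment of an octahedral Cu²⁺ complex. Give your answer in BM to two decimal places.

Cu sits in group 11; removing 2 electrons leaves Cu²⁺ with 11 − 2 = 9 d electrons.
Configuration: t₂g⁶ eg³ → 1 unpaired electron.
μ(spin-only) = √[1(1+2)] = √3 ≈ 1.73 BM.

1.73 BM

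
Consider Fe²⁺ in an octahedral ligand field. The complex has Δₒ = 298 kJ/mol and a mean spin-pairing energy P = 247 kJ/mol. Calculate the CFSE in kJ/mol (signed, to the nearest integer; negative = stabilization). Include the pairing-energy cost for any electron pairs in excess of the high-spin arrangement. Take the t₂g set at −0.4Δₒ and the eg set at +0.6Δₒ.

-221

Fe is in group 8, so Fe²⁺ is d⁶ (8 − 2 = 6).
With Δₒ > P the complex is low-spin.
Filling d⁶ accordingly: t₂g⁶ eg⁰.
Orbital CFSE = -2.4Δₒ = -2.4 × 298 = -715 kJ/mol.
Excess pairs vs high-spin: 3 − 1 = 2; pairing cost = +494 kJ/mol.
Net CFSE = -715 + 494 = -221 kJ/mol.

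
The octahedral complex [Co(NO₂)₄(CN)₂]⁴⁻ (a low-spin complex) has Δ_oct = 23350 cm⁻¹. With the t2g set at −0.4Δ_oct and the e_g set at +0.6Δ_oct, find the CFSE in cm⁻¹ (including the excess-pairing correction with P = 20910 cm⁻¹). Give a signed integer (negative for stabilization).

-21120

Ligand charges: 4×(-1) from NO₂⁻ and 2×(-1) from CN⁻ sum to -6; with overall charge -4, Co is +2.
Group 9 minus oxidation state +2 gives a d⁷ configuration for Co²⁺.
Configuration: t2g^6 e_g^1.
The orbital stabilization is -1.8Δ_oct = -1.8 × 23350 = -42030 cm⁻¹.
High-spin d⁷ would be t2g^5 e_g^2 with 2 pairs; low-spin has 3, so 1 excess pair costs +1P = +20910 cm⁻¹.
Overall CFSE = -42030 + 20910 = -21120 cm⁻¹.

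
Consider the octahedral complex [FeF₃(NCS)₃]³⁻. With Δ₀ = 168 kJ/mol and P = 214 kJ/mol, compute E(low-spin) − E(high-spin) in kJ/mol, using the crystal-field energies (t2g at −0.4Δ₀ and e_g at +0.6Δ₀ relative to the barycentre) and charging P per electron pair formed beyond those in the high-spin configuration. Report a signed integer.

Ligand charges: 3×(-1) from F⁻ and 3×(-1) from NCS⁻ sum to -6; with overall charge -3, Fe is +3.
Fe sits in group 8; removing 3 electrons leaves Fe³⁺ with 8 − 3 = 5 d electrons.
In the high-spin limit (t2g^3 e_g^2) the orbital term is 0.0Δ₀ = 0 kJ/mol, with no excess pairing.
For low-spin the configuration is t2g^5 e_g^0: orbital energy -2.0 × 168 = -336 kJ/mol, and 2 additional pairs relative to high-spin add 428 kJ/mol, giving 92 kJ/mol.
E(LS) − E(HS) = 92 − (0) = 92 kJ/mol.

92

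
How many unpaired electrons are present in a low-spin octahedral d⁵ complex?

Configuration: t2g^5 e_g^0, giving 1 unpaired electron.

1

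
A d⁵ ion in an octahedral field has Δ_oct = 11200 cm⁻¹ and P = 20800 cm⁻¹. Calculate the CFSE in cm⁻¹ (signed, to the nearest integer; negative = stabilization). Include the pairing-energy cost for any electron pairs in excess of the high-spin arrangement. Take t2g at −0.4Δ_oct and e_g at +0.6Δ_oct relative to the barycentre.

Since Δ_oct = 11200 cm⁻¹ < P = 20800 cm⁻¹, the complex adopts the high-spin configuration.
Filling d⁵ accordingly: t2g^3 e_g^2.
Orbital CFSE = 0.0Δ_oct = 0.0 × 11200 = 0 cm⁻¹.
High-spin has no excess pairs, so no pairing correction applies.

0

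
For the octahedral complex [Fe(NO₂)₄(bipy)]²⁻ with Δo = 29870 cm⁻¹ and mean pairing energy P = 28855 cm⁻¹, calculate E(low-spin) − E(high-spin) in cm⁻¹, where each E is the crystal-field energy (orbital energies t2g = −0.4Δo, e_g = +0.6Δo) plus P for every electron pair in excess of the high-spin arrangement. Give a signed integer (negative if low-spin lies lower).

-2030

Ligand charges: 4×(-1) from NO₂⁻ and 1×(+0) from bipy sum to -4; with overall charge -2, Fe is +2.
Group 8 minus oxidation state +2 gives a d⁶ configuration for Fe²⁺.
High-spin: t2g^4 e_g^2, CFSE = -0.4Δo = -11948 cm⁻¹.
Low-spin t2g^6 e_g^0 gives -2.4Δo = -71688 cm⁻¹, but forming 2 extra pairs costs 2P = 57710 cm⁻¹, so E(LS) = -71688 + 57710 = -13978 cm⁻¹.
Thus E(LS) − E(HS) = -2030 cm⁻¹.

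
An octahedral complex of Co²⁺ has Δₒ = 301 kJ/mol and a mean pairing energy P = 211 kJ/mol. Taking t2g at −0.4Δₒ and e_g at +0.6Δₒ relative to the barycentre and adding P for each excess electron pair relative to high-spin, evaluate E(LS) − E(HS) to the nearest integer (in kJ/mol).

-90

Co sits in group 9; removing 2 electrons leaves Co²⁺ with 9 − 2 = 7 d electrons.
High-spin d⁷ fills as t2g^5 e_g^2 with CFSE 5(−0.4) + 2(+0.6) = -0.8Δₒ = -241 kJ/mol.
Low-spin: t2g^6 e_g^1, orbital CFSE = -1.8Δₒ = -542 kJ/mol; plus 1 excess pair × P = +211 kJ/mol; total -331 kJ/mol.
The difference is -331 − (-241) = -90 kJ/mol, so low-spin lies lower.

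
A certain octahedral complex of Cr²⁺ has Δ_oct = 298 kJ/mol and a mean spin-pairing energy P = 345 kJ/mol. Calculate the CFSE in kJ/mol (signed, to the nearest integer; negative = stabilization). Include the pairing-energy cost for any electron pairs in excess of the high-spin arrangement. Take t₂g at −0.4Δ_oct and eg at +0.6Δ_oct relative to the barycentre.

Group 6 minus oxidation state +2 gives a d⁴ configuration for Cr²⁺.
Since Δ_oct = 298 kJ/mol < P = 345 kJ/mol, the complex adopts the high-spin configuration.
Filling d⁴ accordingly: t₂g³ eg¹.
Orbital CFSE = -0.6Δ_oct = -0.6 × 298 = -179 kJ/mol.
High-spin has no excess pairs, so no pairing correction applies.

-179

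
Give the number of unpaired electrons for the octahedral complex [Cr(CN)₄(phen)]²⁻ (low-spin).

2

Ligand charges: 4×(-1) from CN⁻ and 1×(+0) from phen sum to -4; with overall charge -2, Cr is +2.
Group 6 minus oxidation state +2 gives a d⁴ configuration for Cr²⁺.
Configuration: t2g^4 e_g^0, giving 2 unpaired electrons.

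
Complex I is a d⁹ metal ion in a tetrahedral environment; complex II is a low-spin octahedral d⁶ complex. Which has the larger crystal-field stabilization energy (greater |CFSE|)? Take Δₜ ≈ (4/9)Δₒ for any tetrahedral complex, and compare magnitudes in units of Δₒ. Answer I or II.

I: With tetrahedral geometry the complex is necessarily high-spin; e⁴ t₂⁵, CFSE = -0.4Δₜ ≈ -0.18Δₒ.
II: t₂g⁶ eg⁰, CFSE = -2.4Δₒ.
So II has the larger |CFSE|.

II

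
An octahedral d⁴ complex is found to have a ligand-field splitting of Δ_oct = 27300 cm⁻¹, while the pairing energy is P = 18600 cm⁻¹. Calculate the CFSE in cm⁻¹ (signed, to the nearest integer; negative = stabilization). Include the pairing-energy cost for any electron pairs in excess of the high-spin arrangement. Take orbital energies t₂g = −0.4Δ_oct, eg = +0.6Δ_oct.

Δ_oct > P, so pairing is preferred: the ground state is low-spin.
Configuration: t₂g⁴ eg⁰.
Orbital CFSE = -1.6Δ_oct = -1.6 × 27300 = -43680 cm⁻¹.
Excess pairs vs high-spin: 1 − 0 = 1; pairing cost = +18600 cm⁻¹.
Net CFSE = -43680 + 18600 = -25080 cm⁻¹.

-25080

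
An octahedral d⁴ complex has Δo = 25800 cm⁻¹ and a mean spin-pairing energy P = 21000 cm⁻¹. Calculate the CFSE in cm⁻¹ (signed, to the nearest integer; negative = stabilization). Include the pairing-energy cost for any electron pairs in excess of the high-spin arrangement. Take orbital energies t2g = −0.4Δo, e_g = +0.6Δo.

With Δo > P the complex is low-spin.
Configuration: t2g^4 e_g^0.
Orbital CFSE = -1.6Δo = -1.6 × 25800 = -41280 cm⁻¹.
Excess pairs vs high-spin: 1 − 0 = 1; pairing cost = +21000 cm⁻¹.
Net CFSE = -41280 + 21000 = -20280 cm⁻¹.

-20280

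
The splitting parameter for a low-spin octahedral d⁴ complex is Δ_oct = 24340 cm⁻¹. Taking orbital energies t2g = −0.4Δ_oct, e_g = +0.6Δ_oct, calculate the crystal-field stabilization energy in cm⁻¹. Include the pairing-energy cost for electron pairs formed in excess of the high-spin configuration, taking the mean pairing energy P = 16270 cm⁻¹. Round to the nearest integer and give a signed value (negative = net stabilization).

-22674

Configuration: t2g^4 e_g^0.
CFSE(orbital) = 4×(-0.4Δ_oct) + 0×(0.6Δ_oct) = -1.6Δ_oct; with Δ_oct = 24340 cm⁻¹ that is -38944 cm⁻¹.
High-spin d⁴ would be t2g^3 e_g^1 with 0 pairs; low-spin has 1, so 1 excess pair costs +1P = +16270 cm⁻¹.
Overall CFSE = -38944 + 16270 = -22674 cm⁻¹.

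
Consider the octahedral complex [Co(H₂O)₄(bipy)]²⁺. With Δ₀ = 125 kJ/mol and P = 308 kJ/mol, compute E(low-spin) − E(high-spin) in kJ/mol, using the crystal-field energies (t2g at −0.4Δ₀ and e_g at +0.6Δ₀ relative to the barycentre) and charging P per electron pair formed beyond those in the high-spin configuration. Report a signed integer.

Ligand charges: 4×(+0) from H₂O and 1×(+0) from bipy sum to +0; with overall charge +2, Co is +2.
Co²⁺: group 9, so d-count = 9 − 2 = 7.
High-spin: t2g^5 e_g^2, CFSE = -0.8Δ₀ = -100 kJ/mol.
For low-spin the configuration is t2g^6 e_g^1: orbital energy -1.8 × 125 = -225 kJ/mol, and 1 additional pair relative to high-spin adds 308 kJ/mol, giving 83 kJ/mol.
Thus E(LS) − E(HS) = 183 kJ/mol.

183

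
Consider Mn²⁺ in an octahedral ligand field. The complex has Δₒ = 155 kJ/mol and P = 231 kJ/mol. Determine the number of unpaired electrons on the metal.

Mn sits in group 7; removing 2 electrons leaves Mn²⁺ with 7 − 2 = 5 d electrons.
Since Δₒ = 155 kJ/mol < P = 231 kJ/mol, the complex adopts the high-spin configuration.
Configuration: t₂g³ eg².
Unpaired electrons: 5.

5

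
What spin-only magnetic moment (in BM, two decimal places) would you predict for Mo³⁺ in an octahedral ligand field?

Group 6 minus oxidation state +3 gives a d³ configuration for Mo³⁺.
Configuration: t₂g³ eg⁰ → 3 unpaired electrons.
μ(spin-only) = √[3(3+2)] = √15 ≈ 3.87 BM.

3.87 BM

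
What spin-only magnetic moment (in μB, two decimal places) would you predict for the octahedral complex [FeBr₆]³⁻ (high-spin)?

5.92 μB

Each Br⁻ contributes -1; 6 × (-1) = -6. With overall charge -3, Fe is in the +3 oxidation state.
Fe³⁺: group 8, so d-count = 8 − 3 = 5.
Configuration: t2g^3 e_g^2 → 5 unpaired electrons.
μ(spin-only) = √[5(5+2)] = √35 ≈ 5.92 μB.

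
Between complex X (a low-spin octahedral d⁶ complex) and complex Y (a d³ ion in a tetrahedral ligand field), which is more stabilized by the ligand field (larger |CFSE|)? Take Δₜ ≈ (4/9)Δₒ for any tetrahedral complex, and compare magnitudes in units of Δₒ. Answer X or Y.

X: t₂g⁶ eg⁰, CFSE = -2.4Δₒ.
Y: Tetrahedral fields are weak (Δₜ ≈ 4/9 Δₒ), so electrons fill high-spin; e^2 t2^1, CFSE = -0.8Δₜ ≈ -0.36Δₒ.
So X has the larger |CFSE|.

X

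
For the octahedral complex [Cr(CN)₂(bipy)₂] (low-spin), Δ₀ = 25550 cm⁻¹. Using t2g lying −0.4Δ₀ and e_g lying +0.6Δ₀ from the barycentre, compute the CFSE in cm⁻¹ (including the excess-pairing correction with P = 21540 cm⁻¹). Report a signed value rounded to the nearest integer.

-19340

Ligand charges: 2×(-1) from CN⁻ and 2×(+0) from bipy sum to -2; with overall charge +0, Cr is +2.
Cr sits in group 6; removing 2 electrons leaves Cr²⁺ with 6 − 2 = 4 d electrons.
Configuration: t2g^4 e_g^0.
The orbital stabilization is -1.6Δ₀ = -1.6 × 25550 = -40880 cm⁻¹.
High-spin d⁴ would be t2g^3 e_g^1 with 0 pairs; low-spin has 1, so 1 excess pair costs +1P = +21540 cm⁻¹.
Combining: -40880 + 21540 = -19340 cm⁻¹.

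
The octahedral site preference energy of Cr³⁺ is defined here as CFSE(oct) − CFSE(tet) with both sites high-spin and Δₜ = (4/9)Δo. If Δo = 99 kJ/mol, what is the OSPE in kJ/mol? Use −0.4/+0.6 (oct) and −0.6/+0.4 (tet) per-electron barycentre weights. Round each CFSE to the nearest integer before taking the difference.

Cr sits in group 6; removing 3 electrons leaves Cr³⁺ with 6 − 3 = 3 d electrons.
In an octahedral site d³ (HS) is t₂g³ eg⁰, giving CFSE(oct) = -1.2Δo = -119 kJ/mol.
Tetrahedral e² t₂¹ gives -0.8Δₜ = -0.8 × (4/9) × 99 = -35 kJ/mol.
OSPE = CFSE(oct) − CFSE(tet) = -119 − (-35) = -84 kJ/mol.

-84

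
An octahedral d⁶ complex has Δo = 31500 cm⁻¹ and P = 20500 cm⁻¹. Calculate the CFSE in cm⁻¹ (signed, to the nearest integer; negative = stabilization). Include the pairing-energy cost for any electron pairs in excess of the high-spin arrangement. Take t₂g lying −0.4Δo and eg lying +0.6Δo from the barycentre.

-34600

Δo > P, so pairing is preferred: the ground state is low-spin.
That gives t₂g⁶ eg⁰.
Orbital CFSE = -2.4Δo = -2.4 × 31500 = -75600 cm⁻¹.
Excess pairs vs high-spin: 3 − 1 = 2; pairing cost = +41000 cm⁻¹.
Net CFSE = -75600 + 41000 = -34600 cm⁻¹.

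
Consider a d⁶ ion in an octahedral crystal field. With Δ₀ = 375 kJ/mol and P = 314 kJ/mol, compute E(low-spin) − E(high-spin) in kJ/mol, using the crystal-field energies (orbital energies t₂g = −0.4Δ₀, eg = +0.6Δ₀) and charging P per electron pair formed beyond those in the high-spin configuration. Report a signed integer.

-122

In the high-spin limit (t₂g⁴ eg²) the orbital term is -0.4Δ₀ = -150 kJ/mol, with no excess pairing.
For low-spin the configuration is t₂g⁶ eg⁰: orbital energy -2.4 × 375 = -900 kJ/mol, and 2 additional pairs relative to high-spin add 628 kJ/mol, giving -272 kJ/mol.
E(LS) − E(HS) = -272 − (-150) = -122 kJ/mol.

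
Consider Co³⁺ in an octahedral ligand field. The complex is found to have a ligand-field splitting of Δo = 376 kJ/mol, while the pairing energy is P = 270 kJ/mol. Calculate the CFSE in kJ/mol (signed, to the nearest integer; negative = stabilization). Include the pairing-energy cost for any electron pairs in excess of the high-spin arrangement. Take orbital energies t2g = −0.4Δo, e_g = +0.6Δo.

Co³⁺: group 9, so d-count = 9 − 3 = 6.
Δo > P, so pairing is preferred: the ground state is low-spin.
That gives t2g^6 e_g^0.
Orbital CFSE = -2.4Δo = -2.4 × 376 = -902 kJ/mol.
Excess pairs vs high-spin: 3 − 1 = 2; pairing cost = +540 kJ/mol.
Net CFSE = -902 + 540 = -362 kJ/mol.

-362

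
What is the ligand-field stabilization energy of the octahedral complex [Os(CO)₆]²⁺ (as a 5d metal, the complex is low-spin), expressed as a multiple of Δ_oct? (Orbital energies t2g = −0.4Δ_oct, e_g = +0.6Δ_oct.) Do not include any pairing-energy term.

CO is neutral, so the +2 overall charge sits on Os: oxidation state +2.
Os²⁺: group 8, so d-count = 8 − 2 = 6.
Configuration: t2g^6 e_g^0.
CFSE = 6(-0.4Δ_oct) + 0(0.6Δ_oct) = -2.4Δ_oct + 0.0Δ_oct = -2.4Δ_oct.

-2.4 Δ_oct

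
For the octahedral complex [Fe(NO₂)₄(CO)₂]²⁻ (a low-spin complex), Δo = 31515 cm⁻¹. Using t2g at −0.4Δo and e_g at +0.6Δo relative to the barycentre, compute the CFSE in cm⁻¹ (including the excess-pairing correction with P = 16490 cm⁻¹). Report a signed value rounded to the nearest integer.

Ligand charges: 4×(-1) from NO₂⁻ and 2×(+0) from CO sum to -4; with overall charge -2, Fe is +2.
Group 8 minus oxidation state +2 gives a d⁶ configuration for Fe²⁺.
Electron filling gives t2g^6 e_g^0.
The orbital stabilization is -2.4Δo = -2.4 × 31515 = -75636 cm⁻¹.
Pairing penalty: 3 pairs vs 1 in the high-spin reference → 2 extra × P = 32980 cm⁻¹.
Net CFSE = -75636 + 32980 = -42656 cm⁻¹.

-42656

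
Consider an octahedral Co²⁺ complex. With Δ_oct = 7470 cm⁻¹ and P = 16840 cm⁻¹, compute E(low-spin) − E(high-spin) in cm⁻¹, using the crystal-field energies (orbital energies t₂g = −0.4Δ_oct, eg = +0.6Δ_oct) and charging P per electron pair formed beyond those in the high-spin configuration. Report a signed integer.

9370

Co²⁺: group 9, so d-count = 9 − 2 = 7.
High-spin: t₂g⁵ eg², CFSE = -0.8Δ_oct = -5976 cm⁻¹.
For low-spin the configuration is t₂g⁶ eg¹: orbital energy -1.8 × 7470 = -13446 cm⁻¹, and 1 additional pair relative to high-spin adds 16840 cm⁻¹, giving 3394 cm⁻¹.
Thus E(LS) − E(HS) = 9370 cm⁻¹.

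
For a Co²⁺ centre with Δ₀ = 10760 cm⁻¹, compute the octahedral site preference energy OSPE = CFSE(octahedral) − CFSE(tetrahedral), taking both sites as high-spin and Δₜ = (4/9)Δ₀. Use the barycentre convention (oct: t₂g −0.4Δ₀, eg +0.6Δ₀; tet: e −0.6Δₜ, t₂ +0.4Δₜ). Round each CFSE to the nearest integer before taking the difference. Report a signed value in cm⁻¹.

-2869

Co sits in group 9; removing 2 electrons leaves Co²⁺ with 9 − 2 = 7 d electrons.
Octahedral (high-spin): t2g^5 e_g^2, CFSE = 5(−0.4) + 2(+0.6) = -0.8Δ₀ = -0.8 × 10760 = -8608 cm⁻¹.
In a tetrahedral site the filling is e^4 t2^3: CFSE(tet) = -1.2Δₜ = -1.2 × (4/9)(10760) = -5739 cm⁻¹.
Subtracting, OSPE = -8608 − (-5739) = -2869 cm⁻¹.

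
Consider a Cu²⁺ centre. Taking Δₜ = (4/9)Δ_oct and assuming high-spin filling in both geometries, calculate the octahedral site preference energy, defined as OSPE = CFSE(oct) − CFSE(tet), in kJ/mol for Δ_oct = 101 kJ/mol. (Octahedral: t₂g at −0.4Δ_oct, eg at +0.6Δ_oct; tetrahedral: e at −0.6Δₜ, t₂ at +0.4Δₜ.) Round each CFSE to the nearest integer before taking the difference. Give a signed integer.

-43

Cu sits in group 11; removing 2 electrons leaves Cu²⁺ with 11 − 2 = 9 d electrons.
Octahedral (high-spin): t₂g⁶ eg³, CFSE = 6(−0.4) + 3(+0.6) = -0.6Δ_oct = -0.6 × 101 = -61 kJ/mol.
Tetrahedral: e⁴ t₂⁵, CFSE = 4(−0.6) + 5(+0.4) = -0.4Δₜ = -0.4 × (4/9) × 101 = -18 kJ/mol.
OSPE = CFSE(oct) − CFSE(tet) = -61 − (-18) = -43 kJ/mol.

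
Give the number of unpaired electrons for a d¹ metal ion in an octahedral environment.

For octahedral d¹ the high- and low-spin configurations coincide.
Configuration: t2g^1 e_g^0, giving 1 unpaired electron.

1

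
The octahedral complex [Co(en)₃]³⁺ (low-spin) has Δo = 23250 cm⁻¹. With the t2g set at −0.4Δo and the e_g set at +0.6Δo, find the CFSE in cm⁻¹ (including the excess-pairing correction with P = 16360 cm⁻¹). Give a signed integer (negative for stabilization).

-23080

en is neutral, so the +3 overall charge sits on Co: oxidation state +3.
Group 9 minus oxidation state +3 gives a d⁶ configuration for Co³⁺.
The d⁶ electrons fill as t2g^6 e_g^0.
CFSE(orbital) = 6×(-0.4Δo) + 0×(0.6Δo) = -2.4Δo; with Δo = 23250 cm⁻¹ that is -55800 cm⁻¹.
High-spin d⁶ would be t2g^4 e_g^2 with 1 pair; low-spin has 3, so 2 excess pairs cost +2P = +32720 cm⁻¹.
Combining: -55800 + 32720 = -23080 cm⁻¹.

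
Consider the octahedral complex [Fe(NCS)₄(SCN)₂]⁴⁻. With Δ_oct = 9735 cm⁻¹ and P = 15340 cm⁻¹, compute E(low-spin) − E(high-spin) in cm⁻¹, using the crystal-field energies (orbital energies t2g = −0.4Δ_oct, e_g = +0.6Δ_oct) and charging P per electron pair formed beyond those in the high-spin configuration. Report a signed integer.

11210

Ligand charges: 4×(-1) from NCS⁻ and 2×(-1) from SCN⁻ sum to -6; with overall charge -4, Fe is +2.
Fe²⁺: group 8, so d-count = 8 − 2 = 6.
High-spin d⁶ fills as t2g^4 e_g^2 with CFSE 4(−0.4) + 2(+0.6) = -0.4Δ_oct = -3894 cm⁻¹.
For low-spin the configuration is t2g^6 e_g^0: orbital energy -2.4 × 9735 = -23364 cm⁻¹, and 2 additional pairs relative to high-spin add 30680 cm⁻¹, giving 7316 cm⁻¹.
Thus E(LS) − E(HS) = 11210 cm⁻¹.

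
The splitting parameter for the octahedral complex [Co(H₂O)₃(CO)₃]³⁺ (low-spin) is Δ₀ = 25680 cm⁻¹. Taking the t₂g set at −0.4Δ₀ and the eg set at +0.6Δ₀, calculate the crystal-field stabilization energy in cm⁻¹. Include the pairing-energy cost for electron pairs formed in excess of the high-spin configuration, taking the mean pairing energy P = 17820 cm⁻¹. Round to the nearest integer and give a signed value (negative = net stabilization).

-25992

Ligand charges: 3×(+0) from H₂O and 3×(+0) from CO sum to +0; with overall charge +3, Co is +3.
Co sits in group 9; removing 3 electrons leaves Co³⁺ with 9 − 3 = 6 d electrons.
Configuration: t₂g⁶ eg⁰.
CFSE(orbital) = 6×(-0.4Δ₀) + 0×(0.6Δ₀) = -2.4Δ₀; with Δ₀ = 25680 cm⁻¹ that is -61632 cm⁻¹.
High-spin d⁶ would be t₂g⁴ eg² with 1 pair; low-spin has 3, so 2 excess pairs cost +2P = +35640 cm⁻¹.
Combining: -61632 + 35640 = -25992 cm⁻¹.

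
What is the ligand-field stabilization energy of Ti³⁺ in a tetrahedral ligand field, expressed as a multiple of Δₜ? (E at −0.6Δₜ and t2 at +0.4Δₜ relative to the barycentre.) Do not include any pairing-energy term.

-0.6 Δₜ

Ti³⁺: group 4, so d-count = 4 − 3 = 1.
Tetrahedral splitting is small, so the complex is high-spin.
Configuration: e^1 t2^0.
CFSE = 1(-0.6Δₜ) + 0(0.4Δₜ) = -0.6Δₜ + 0.0Δₜ = -0.6Δₜ.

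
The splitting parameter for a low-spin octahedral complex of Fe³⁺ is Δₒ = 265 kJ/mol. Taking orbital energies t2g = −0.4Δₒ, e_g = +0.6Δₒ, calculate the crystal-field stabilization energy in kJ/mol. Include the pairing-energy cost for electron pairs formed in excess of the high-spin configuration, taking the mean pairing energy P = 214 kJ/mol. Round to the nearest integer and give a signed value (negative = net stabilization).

Group 8 minus oxidation state +3 gives a d⁵ configuration for Fe³⁺.
The d⁵ electrons fill as t2g^5 e_g^0.
CFSE(orbital) = 5×(-0.4Δₒ) + 0×(0.6Δₒ) = -2.0Δₒ; with Δₒ = 265 kJ/mol that is -530 kJ/mol.
High-spin d⁵ would be t2g^3 e_g^2 with 0 pairs; low-spin has 2, so 2 excess pairs cost +2P = +428 kJ/mol.
Combining: -530 + 428 = -102 kJ/mol.

-102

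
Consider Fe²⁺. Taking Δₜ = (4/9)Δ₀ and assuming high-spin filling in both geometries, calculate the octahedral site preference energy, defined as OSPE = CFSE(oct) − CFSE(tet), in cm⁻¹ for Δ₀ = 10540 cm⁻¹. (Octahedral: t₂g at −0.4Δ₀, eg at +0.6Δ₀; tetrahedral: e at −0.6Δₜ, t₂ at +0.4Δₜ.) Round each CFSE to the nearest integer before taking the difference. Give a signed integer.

Fe is in group 8, so Fe²⁺ is d⁶ (8 − 2 = 6).
In an octahedral site d⁶ (HS) is t₂g⁴ eg², giving CFSE(oct) = -0.4Δ₀ = -4216 cm⁻¹.
Tetrahedral: e³ t₂³, CFSE = 3(−0.6) + 3(+0.4) = -0.6Δₜ = -0.6 × (4/9) × 10540 = -2811 cm⁻¹.
OSPE = -4216 − (-2811) = -1405 cm⁻¹.

-1405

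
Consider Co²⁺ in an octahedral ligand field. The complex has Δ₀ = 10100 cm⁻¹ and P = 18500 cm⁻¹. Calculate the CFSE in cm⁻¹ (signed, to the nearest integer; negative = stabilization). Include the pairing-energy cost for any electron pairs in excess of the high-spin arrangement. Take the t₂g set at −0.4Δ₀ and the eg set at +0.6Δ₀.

Co sits in group 9; removing 2 electrons leaves Co²⁺ with 9 − 2 = 7 d electrons.
Here Δ₀ < P (10100 < 18500), so the high-spin state is favoured.
Filling d⁷ accordingly: t₂g⁵ eg².
Orbital CFSE = -0.8Δ₀ = -0.8 × 10100 = -8080 cm⁻¹.
High-spin has no excess pairs, so no pairing correction applies.

-8080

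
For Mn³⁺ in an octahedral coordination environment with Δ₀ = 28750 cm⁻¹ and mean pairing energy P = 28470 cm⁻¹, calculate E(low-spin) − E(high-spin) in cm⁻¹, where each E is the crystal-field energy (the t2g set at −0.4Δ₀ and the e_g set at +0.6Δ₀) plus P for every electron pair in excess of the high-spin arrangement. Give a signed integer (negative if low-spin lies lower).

Mn sits in group 7; removing 3 electrons leaves Mn³⁺ with 7 − 3 = 4 d electrons.
High-spin: t2g^3 e_g^1, CFSE = -0.6Δ₀ = -17250 cm⁻¹.
For low-spin the configuration is t2g^4 e_g^0: orbital energy -1.6 × 28750 = -46000 cm⁻¹, and 1 additional pair relative to high-spin adds 28470 cm⁻¹, giving -17530 cm⁻¹.
The difference is -17530 − (-17250) = -280 cm⁻¹, so low-spin lies lower.

-280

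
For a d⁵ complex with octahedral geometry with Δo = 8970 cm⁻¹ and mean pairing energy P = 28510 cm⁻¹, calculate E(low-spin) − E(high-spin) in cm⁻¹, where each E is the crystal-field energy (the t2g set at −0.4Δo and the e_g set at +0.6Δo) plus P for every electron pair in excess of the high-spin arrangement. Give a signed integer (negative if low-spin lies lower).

High-spin: t2g^3 e_g^2, CFSE = 0.0Δo = 0 cm⁻¹.
For low-spin the configuration is t2g^5 e_g^0: orbital energy -2.0 × 8970 = -17940 cm⁻¹, and 2 additional pairs relative to high-spin add 57020 cm⁻¹, giving 39080 cm⁻¹.
Thus E(LS) − E(HS) = 39080 cm⁻¹.

39080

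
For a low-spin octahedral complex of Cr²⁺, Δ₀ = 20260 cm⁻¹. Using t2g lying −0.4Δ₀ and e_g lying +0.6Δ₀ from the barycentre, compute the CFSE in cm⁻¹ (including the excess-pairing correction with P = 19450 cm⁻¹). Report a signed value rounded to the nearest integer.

-12966

Cr²⁺: group 6, so d-count = 6 − 2 = 4.
The d⁴ electrons fill as t2g^4 e_g^0.
Orbital CFSE = 4(-0.4) + 0(0.6) = -1.6Δ₀ = -1.6 × 20260 = -32416 cm⁻¹.
High-spin d⁴ would be t2g^3 e_g^1 with 0 pairs; low-spin has 1, so 1 excess pair costs +1P = +19450 cm⁻¹.
Overall CFSE = -32416 + 19450 = -12966 cm⁻¹.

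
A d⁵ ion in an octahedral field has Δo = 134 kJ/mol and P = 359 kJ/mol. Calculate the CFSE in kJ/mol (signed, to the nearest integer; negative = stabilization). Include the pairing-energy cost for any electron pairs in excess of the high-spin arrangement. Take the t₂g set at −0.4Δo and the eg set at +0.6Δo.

0

With Δo < P the complex is high-spin.
Filling d⁵ accordingly: t₂g³ eg².
Orbital CFSE = 0.0Δo = 0.0 × 134 = 0 kJ/mol.
High-spin has no excess pairs, so no pairing correction applies.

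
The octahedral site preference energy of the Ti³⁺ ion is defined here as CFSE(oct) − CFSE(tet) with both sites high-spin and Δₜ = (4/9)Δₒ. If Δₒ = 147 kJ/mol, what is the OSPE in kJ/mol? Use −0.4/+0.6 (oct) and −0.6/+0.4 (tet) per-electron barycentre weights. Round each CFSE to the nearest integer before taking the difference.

Ti sits in group 4; removing 3 electrons leaves Ti³⁺ with 4 − 3 = 1 d electrons.
Octahedral high-spin t2g^1 e_g^0: CFSE = -0.4 × 147 = -59 kJ/mol.
Tetrahedral: e^1 t2^0, CFSE = 1(−0.6) + 0(+0.4) = -0.6Δₜ = -0.6 × (4/9) × 147 = -39 kJ/mol.
OSPE = -59 − (-39) = -20 kJ/mol.

-20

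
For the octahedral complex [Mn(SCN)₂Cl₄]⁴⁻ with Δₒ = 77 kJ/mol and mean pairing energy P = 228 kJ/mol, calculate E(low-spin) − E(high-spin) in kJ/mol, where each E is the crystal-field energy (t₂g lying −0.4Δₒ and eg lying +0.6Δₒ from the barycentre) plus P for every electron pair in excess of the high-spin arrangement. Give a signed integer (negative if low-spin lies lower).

Ligand charges: 2×(-1) from SCN⁻ and 4×(-1) from Cl⁻ sum to -6; with overall charge -4, Mn is +2.
Mn sits in group 7; removing 2 electrons leaves Mn²⁺ with 7 − 2 = 5 d electrons.
In the high-spin limit (t₂g³ eg²) the orbital term is 0.0Δₒ = 0 kJ/mol, with no excess pairing.
Low-spin t₂g⁵ eg⁰ gives -2.0Δₒ = -154 kJ/mol, but forming 2 extra pairs costs 2P = 456 kJ/mol, so E(LS) = -154 + 456 = 302 kJ/mol.
E(LS) − E(HS) = 302 − (0) = 302 kJ/mol.

302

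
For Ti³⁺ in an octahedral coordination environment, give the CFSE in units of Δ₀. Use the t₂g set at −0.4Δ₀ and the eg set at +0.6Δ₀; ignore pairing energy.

Ti is in group 4, so Ti³⁺ is d¹ (4 − 3 = 1).
Configuration: t₂g¹ eg⁰.
CFSE = 1(-0.4Δ₀) + 0(0.6Δ₀) = -0.4Δ₀ + 0.0Δ₀ = -0.4Δ₀.

-0.4 Δ₀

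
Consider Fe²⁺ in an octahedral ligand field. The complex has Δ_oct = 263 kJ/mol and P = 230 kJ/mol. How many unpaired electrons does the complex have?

Fe²⁺: group 8, so d-count = 8 − 2 = 6.
Since Δ_oct = 263 kJ/mol > P = 230 kJ/mol, the complex adopts the low-spin configuration.
Configuration: t₂g⁶ eg⁰.
Unpaired electrons: 0.

0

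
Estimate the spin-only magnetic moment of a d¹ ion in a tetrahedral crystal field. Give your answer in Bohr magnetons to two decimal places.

Tetrahedral splitting is small, so the complex is high-spin.
Configuration: e^1 t2^0 → 1 unpaired electron.
μ(spin-only) = √[1(1+2)] = √3 ≈ 1.73 Bohr magnetons.

1.73 Bohr magnetons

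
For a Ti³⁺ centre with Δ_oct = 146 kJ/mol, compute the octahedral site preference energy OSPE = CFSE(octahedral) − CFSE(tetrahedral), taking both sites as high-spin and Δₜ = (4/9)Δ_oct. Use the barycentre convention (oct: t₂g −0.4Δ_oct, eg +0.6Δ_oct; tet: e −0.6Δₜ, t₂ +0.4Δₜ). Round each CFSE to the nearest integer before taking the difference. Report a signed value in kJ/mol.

Ti sits in group 4; removing 3 electrons leaves Ti³⁺ with 4 − 3 = 1 d electrons.
Octahedral high-spin t₂g¹ eg⁰: CFSE = -0.4 × 146 = -58 kJ/mol.
Tetrahedral e¹ t₂⁰ gives -0.6Δₜ = -0.6 × (4/9) × 146 = -39 kJ/mol.
OSPE = -58 − (-39) = -19 kJ/mol.

-19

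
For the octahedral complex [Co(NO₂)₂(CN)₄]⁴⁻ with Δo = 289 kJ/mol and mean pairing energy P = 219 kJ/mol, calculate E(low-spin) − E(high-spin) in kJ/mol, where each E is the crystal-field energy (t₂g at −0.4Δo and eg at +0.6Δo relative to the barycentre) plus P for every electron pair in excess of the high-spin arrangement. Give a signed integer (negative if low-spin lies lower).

-70

Ligand charges: 2×(-1) from NO₂⁻ and 4×(-1) from CN⁻ sum to -6; with overall charge -4, Co is +2.
Co sits in group 9; removing 2 electrons leaves Co²⁺ with 9 − 2 = 7 d electrons.
In the high-spin limit (t₂g⁵ eg²) the orbital term is -0.8Δo = -231 kJ/mol, with no excess pairing.
For low-spin the configuration is t₂g⁶ eg¹: orbital energy -1.8 × 289 = -520 kJ/mol, and 1 additional pair relative to high-spin adds 219 kJ/mol, giving -301 kJ/mol.
The difference is -301 − (-231) = -70 kJ/mol, so low-spin lies lower.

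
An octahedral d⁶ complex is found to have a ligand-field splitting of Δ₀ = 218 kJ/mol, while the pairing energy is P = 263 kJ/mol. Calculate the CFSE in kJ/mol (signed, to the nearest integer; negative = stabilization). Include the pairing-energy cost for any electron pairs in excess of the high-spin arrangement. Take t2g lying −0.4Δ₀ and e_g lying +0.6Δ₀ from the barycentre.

Here Δ₀ < P (218 < 263), so the high-spin state is favoured.
Filling d⁶ accordingly: t2g^4 e_g^2.
Orbital CFSE = -0.4Δ₀ = -0.4 × 218 = -87 kJ/mol.
High-spin has no excess pairs, so no pairing correction applies.

-87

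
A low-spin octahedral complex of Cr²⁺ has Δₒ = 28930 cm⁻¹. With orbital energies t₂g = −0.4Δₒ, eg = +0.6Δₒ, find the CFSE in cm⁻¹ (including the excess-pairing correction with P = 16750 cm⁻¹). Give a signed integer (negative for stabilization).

Cr is in group 6, so Cr²⁺ is d⁴ (6 − 2 = 4).
The d⁴ electrons fill as t₂g⁴ eg⁰.
CFSE(orbital) = 4×(-0.4Δₒ) + 0×(0.6Δₒ) = -1.6Δₒ; with Δₒ = 28930 cm⁻¹ that is -46288 cm⁻¹.
Relative to high-spin t₂g³ eg¹ (0 paired), the low-spin configuration has 1 additional pair, contributing +1 × 16750 = +16750 cm⁻¹.
Overall CFSE = -46288 + 16750 = -29538 cm⁻¹.

-29538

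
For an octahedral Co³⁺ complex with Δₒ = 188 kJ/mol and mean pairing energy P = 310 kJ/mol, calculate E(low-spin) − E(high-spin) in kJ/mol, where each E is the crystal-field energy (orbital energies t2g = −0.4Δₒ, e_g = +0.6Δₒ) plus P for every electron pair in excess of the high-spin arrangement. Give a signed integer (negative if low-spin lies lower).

244

Group 9 minus oxidation state +3 gives a d⁶ configuration for Co³⁺.
In the high-spin limit (t2g^4 e_g^2) the orbital term is -0.4Δₒ = -75 kJ/mol, with no excess pairing.
For low-spin the configuration is t2g^6 e_g^0: orbital energy -2.4 × 188 = -451 kJ/mol, and 2 additional pairs relative to high-spin add 620 kJ/mol, giving 169 kJ/mol.
The difference is 169 − (-75) = 244 kJ/mol, so high-spin lies lower.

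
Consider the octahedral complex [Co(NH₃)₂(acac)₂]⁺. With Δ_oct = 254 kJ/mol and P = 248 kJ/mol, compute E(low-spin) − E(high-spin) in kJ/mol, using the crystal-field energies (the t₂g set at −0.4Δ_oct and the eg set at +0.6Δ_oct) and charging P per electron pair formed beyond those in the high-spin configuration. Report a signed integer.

Ligand charges: 2×(+0) from NH₃ and 2×(-1) from acac⁻ sum to -2; with overall charge +1, Co is +3.
Co sits in group 9; removing 3 electrons leaves Co³⁺ with 9 − 3 = 6 d electrons.
High-spin: t₂g⁴ eg², CFSE = -0.4Δ_oct = -102 kJ/mol.
Low-spin t₂g⁶ eg⁰ gives -2.4Δ_oct = -610 kJ/mol, but forming 2 extra pairs costs 2P = 496 kJ/mol, so E(LS) = -610 + 496 = -114 kJ/mol.
E(LS) − E(HS) = -114 − (-102) = -12 kJ/mol.

-12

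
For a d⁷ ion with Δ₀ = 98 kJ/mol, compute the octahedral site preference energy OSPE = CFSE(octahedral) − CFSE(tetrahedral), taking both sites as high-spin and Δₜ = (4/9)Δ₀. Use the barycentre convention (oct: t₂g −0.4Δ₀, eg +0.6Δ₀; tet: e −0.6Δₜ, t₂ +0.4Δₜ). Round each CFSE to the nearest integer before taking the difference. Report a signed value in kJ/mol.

-26

Octahedral (high-spin): t₂g⁵ eg², CFSE = 5(−0.4) + 2(+0.6) = -0.8Δ₀ = -0.8 × 98 = -78 kJ/mol.
Tetrahedral e⁴ t₂³ gives -1.2Δₜ = -1.2 × (4/9) × 98 = -52 kJ/mol.
OSPE = -78 − (-52) = -26 kJ/mol.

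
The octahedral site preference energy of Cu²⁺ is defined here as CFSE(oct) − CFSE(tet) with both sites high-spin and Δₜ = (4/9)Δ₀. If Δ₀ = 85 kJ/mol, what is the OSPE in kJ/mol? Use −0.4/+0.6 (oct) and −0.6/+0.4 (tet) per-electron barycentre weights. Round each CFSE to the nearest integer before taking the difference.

-36

Group 11 minus oxidation state +2 gives a d⁹ configuration for Cu²⁺.
Octahedral high-spin t₂g⁶ eg³: CFSE = -0.6 × 85 = -51 kJ/mol.
In a tetrahedral site the filling is e⁴ t₂⁵: CFSE(tet) = -0.4Δₜ = -0.4 × (4/9)(85) = -15 kJ/mol.
OSPE = CFSE(oct) − CFSE(tet) = -51 − (-15) = -36 kJ/mol.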